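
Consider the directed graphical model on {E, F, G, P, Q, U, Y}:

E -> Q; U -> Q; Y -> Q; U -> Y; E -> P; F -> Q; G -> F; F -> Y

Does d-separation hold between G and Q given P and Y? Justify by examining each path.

We examine all 3 paths between G and Q:
Path 1: G → F → Y ← U → Q
  F is a chain and F is not conditioned on; Y is a collider and Y is conditioned on, which opens it; U is a fork and U is not conditioned on — no node blocks this path, so it is active.
Path 2: G → F → Y → Q
  Y is a chain here and Y is conditioned on, so the path is blocked at Y.
Path 3: G → F → Q
  F is a chain and F is not conditioned on — no node blocks this path, so it is active.
Because an active path exists, G and Q are not d-separated.

No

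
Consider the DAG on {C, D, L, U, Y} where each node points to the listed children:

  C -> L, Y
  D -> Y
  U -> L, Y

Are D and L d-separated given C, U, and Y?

There are 2 undirected paths between D and L; checking each against the conditioning set {C, U, Y}:
  1. D → Y ← U → L — Y:collider[open]; U:fork[blocks] ⇒ blocked
  2. D → Y ← C → L — Y:collider[open]; C:fork[blocks] ⇒ blocked
All paths are blocked; D ⊥ L | {C, U, Y} holds.

Yes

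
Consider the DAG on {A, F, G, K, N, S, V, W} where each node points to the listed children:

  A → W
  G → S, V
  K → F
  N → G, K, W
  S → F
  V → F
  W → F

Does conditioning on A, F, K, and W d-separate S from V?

There are 6 undirected paths between S and V; checking each against the conditioning set {A, F, K, W}:
  1. S → F ← V — F:collider[open] ⇒ active
  2. S → F ← K ← N → G → V — F:collider[open]; K:chain[blocks]; N:fork[open]; G:chain[open] ⇒ blocked
  3. S → F ← W ← N → G → V — F:collider[open]; W:chain[blocks]; N:fork[open]; G:chain[open] ⇒ blocked
  4. S ← G ← N → K → F ← V — G:chain[open]; N:fork[open]; K:chain[blocks]; F:collider[open] ⇒ blocked
  5. S ← G ← N → W → F ← V — G:chain[open]; N:fork[open]; W:chain[blocks]; F:collider[open] ⇒ blocked
  6. S ← G → V — G:fork[open] ⇒ active
Since the path S → F ← V is active, S and V are not d-separated given {A, F, K, W}.

No — S and V are not d-separated given {A, F, K, W}.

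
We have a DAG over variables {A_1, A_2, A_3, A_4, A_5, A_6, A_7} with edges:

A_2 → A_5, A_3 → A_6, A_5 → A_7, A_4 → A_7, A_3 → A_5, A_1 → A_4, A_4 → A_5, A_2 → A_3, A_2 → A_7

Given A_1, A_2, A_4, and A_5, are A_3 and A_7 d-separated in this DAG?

Enumerating the 6 paths from A_3 to A_7 and testing each for blocking by {A_1, A_2, A_4, A_5}:
  1. A_3 ← A_2 → A_7 — A_2:fork[blocks] ⇒ blocked
  2. A_3 ← A_2 → A_5 ← A_4 → A_7 — A_2:fork[blocks]; A_5:collider[open]; A_4:fork[blocks] ⇒ blocked
  3. A_3 ← A_2 → A_5 → A_7 — A_2:fork[blocks]; A_5:chain[blocks] ⇒ blocked
  4. A_3 → A_5 ← A_2 → A_7 — A_5:collider[open]; A_2:fork[blocks] ⇒ blocked
  5. A_3 → A_5 ← A_4 → A_7 — A_5:collider[open]; A_4:fork[blocks] ⇒ blocked
  6. A_3 → A_5 → A_7 — A_5:chain[blocks] ⇒ blocked
Since every path is blocked, d-separation holds.

Yes — A_3 and A_7 are d-separated given {A_1, A_2, A_4, A_5}.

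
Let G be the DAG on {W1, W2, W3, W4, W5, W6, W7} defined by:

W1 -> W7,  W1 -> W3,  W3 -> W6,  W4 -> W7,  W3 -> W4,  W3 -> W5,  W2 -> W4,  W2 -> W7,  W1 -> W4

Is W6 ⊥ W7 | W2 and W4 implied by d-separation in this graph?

6 paths connect W6 and W7; each must be blocked for d-separation to hold:
Path 1: W6 ← W3 → W4 ← W2 → W7
  W2 is a fork here and W2 is conditioned on, so the path is blocked at W2.
Path 2: W6 ← W3 → W4 → W7
  W4 is a chain here and W4 is conditioned on, so the path is blocked at W4.
Path 3: W6 ← W3 → W4 ← W1 → W7
  W3 is a fork and W3 is not conditioned on; W4 is a collider and W4 is conditioned on, which opens it; W1 is a fork and W1 is not conditioned on — no node blocks this path, so it is active.
Path 4: W6 ← W3 ← W1 → W7
  W3 is a chain and W3 is not conditioned on; W1 is a fork and W1 is not conditioned on — no node blocks this path, so it is active.
Path 5: W6 ← W3 ← W1 → W4 ← W2 → W7
  W2 is a fork here and W2 is conditioned on, so the path is blocked at W2.
Path 6: W6 ← W3 ← W1 → W4 → W7
  W4 is a chain here and W4 is conditioned on, so the path is blocked at W4.
Because an active path exists, W6 and W7 are not d-separated.

No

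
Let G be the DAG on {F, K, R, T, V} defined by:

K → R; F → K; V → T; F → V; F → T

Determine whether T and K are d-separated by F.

Yes

2 paths connect T and K; each must be blocked for d-separation to hold:
  1. T ← F → K — F:fork[blocks] ⇒ blocked
  2. T ← V ← F → K — V:chain[open]; F:fork[blocks] ⇒ blocked
Every path is blocked, so T and K are d-separated given {F}.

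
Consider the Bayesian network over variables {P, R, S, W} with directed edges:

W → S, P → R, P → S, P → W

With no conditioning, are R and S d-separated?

No

We examine all 2 paths between R and S:
Path 1: R ← P → S
  P is a fork and P is not conditioned on — no node blocks this path, so it is active.
Path 2: R ← P → W → S
  P is a fork and P is not conditioned on; W is a chain and W is not conditioned on — no node blocks this path, so it is active.
Since the path R ← P → S is active, R and S are not d-separated given ∅.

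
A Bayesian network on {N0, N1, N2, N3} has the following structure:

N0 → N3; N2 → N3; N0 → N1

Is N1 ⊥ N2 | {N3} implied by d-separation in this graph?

There is one path between N1 and N2:
Path 1: N1 ← N0 → N3 ← N2
  N0 is a fork and N0 is not conditioned on; N3 is a collider and N3 is conditioned on, which opens it — no node blocks this path, so it is active.
Since the path N1 ← N0 → N3 ← N2 is active, N1 and N2 are not d-separated given {N3}.

No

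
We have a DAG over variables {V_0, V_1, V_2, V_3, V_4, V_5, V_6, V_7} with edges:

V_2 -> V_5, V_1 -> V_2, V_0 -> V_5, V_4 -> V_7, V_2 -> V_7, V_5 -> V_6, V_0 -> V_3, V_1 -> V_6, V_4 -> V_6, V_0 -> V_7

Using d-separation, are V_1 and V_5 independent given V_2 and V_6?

6 paths connect V_1 and V_5; each must be blocked for d-separation to hold:
Path 1: V_1 → V_6 ← V_4 → V_7 ← V_0 → V_5
  V_7 is a collider here and neither V_7 nor any of its descendants is conditioned on, so the collider stays closed — the path is blocked at V_7.
Path 2: V_1 → V_6 ← V_4 → V_7 ← V_2 → V_5
  V_7 is a collider here and neither V_7 nor any of its descendants is conditioned on, so the collider stays closed — the path is blocked at V_7.
Path 3: V_1 → V_6 ← V_5
  V_6 is a collider and V_6 is conditioned on, which opens it — no node blocks this path, so it is active.
Path 4: V_1 → V_2 → V_7 ← V_0 → V_5
  V_2 is a chain here and V_2 is conditioned on, so the path is blocked at V_2.
Path 5: V_1 → V_2 → V_7 ← V_4 → V_6 ← V_5
  V_2 is a chain here and V_2 is conditioned on, so the path is blocked at V_2.
Path 6: V_1 → V_2 → V_5
  V_2 is a chain here and V_2 is conditioned on, so the path is blocked at V_2.
Since the path V_1 → V_6 ← V_5 is active, V_1 and V_5 are not d-separated given {V_2, V_6}.

No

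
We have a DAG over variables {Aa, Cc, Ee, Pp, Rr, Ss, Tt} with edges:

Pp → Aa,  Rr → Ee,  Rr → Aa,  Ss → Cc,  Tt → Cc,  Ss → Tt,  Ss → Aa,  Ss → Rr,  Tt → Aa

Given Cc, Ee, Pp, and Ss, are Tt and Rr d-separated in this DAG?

Yes — Tt and Rr are d-separated given {Cc, Ee, Pp, Ss}.

We examine all 6 paths between Tt and Rr:
Path 1: Tt ← Ss → Rr
  Ss is a fork here and Ss is conditioned on, so the path is blocked at Ss.
Path 2: Tt ← Ss → Aa ← Rr
  Ss is a fork here and Ss is conditioned on, so the path is blocked at Ss.
Path 3: Tt → Cc ← Ss → Rr
  Ss is a fork here and Ss is conditioned on, so the path is blocked at Ss.
Path 4: Tt → Cc ← Ss → Aa ← Rr
  Ss is a fork here and Ss is conditioned on, so the path is blocked at Ss.
Path 5: Tt → Aa ← Ss → Rr
  Aa is a collider here and neither Aa nor any of its descendants is conditioned on, so the collider stays closed — the path is blocked at Aa.
Path 6: Tt → Aa ← Rr
  Aa is a collider here and neither Aa nor any of its descendants is conditioned on, so the collider stays closed — the path is blocked at Aa.
Since every path is blocked, d-separation holds.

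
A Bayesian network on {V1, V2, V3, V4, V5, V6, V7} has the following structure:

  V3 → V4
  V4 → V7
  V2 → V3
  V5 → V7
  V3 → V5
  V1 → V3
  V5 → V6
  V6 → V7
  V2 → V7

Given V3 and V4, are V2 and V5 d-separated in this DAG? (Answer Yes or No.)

We examine all 6 paths between V2 and V5:
Path 1: V2 → V7 ← V6 ← V5
  V7 is a collider here and neither V7 nor any of its descendants is conditioned on, so the collider stays closed — the path is blocked at V7.
Path 2: V2 → V7 ← V5
  V7 is a collider here and neither V7 nor any of its descendants is conditioned on, so the collider stays closed — the path is blocked at V7.
Path 3: V2 → V7 ← V4 ← V3 → V5
  V7 is a collider here and neither V7 nor any of its descendants is conditioned on, so the collider stays closed — the path is blocked at V7.
Path 4: V2 → V3 → V5
  V3 is a chain here and V3 is conditioned on, so the path is blocked at V3.
Path 5: V2 → V3 → V4 → V7 ← V6 ← V5
  V3 is a chain here and V3 is conditioned on, so the path is blocked at V3.
Path 6: V2 → V3 → V4 → V7 ← V5
  V3 is a chain here and V3 is conditioned on, so the path is blocked at V3.
Every path is blocked, so V2 and V5 are d-separated given {V3, V4}.

Yes — V2 and V5 are d-separated given {V3, V4}.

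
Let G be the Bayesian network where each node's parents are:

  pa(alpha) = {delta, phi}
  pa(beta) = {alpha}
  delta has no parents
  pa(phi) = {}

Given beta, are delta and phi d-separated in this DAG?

No

Only one path connects delta and phi:
  1. delta → alpha ← phi — alpha:collider[open] ⇒ active
Since the path delta → alpha ← phi is active, delta and phi are not d-separated given {beta}.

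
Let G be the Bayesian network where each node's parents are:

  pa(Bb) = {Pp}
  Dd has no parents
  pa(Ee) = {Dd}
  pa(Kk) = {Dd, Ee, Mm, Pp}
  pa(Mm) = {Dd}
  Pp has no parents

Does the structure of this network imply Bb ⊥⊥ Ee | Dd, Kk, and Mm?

No

3 paths connect Bb and Ee; each must be blocked for d-separation to hold:
  1. Bb ← Pp → Kk ← Dd → Ee — Pp:fork[open]; Kk:collider[open]; Dd:fork[blocks] ⇒ blocked
  2. Bb ← Pp → Kk ← Mm ← Dd → Ee — Pp:fork[open]; Kk:collider[open]; Mm:chain[blocks]; Dd:fork[blocks] ⇒ blocked
  3. Bb ← Pp → Kk ← Ee — Pp:fork[open]; Kk:collider[open] ⇒ active
Since the path Bb ← Pp → Kk ← Ee is active, Bb and Ee are not d-separated given {Dd, Kk, Mm}.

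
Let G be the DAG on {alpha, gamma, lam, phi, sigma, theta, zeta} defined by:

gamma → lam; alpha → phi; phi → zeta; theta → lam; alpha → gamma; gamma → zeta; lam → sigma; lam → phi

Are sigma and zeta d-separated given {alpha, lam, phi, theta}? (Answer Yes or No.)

Enumerating the 4 paths from sigma to zeta and testing each for blocking by {alpha, lam, phi, theta}:
Path 1: sigma ← lam ← gamma ← alpha → phi → zeta
  lam is a chain here and lam is conditioned on, so the path is blocked at lam.
Path 2: sigma ← lam ← gamma → zeta
  lam is a chain here and lam is conditioned on, so the path is blocked at lam.
Path 3: sigma ← lam → phi ← alpha → gamma → zeta
  lam is a fork here and lam is conditioned on, so the path is blocked at lam.
Path 4: sigma ← lam → phi → zeta
  lam is a fork here and lam is conditioned on, so the path is blocked at lam.
Every path is blocked, so sigma and zeta are d-separated given {alpha, lam, phi, theta}.

Yes — sigma and zeta are d-separated given {alpha, lam, phi, theta}.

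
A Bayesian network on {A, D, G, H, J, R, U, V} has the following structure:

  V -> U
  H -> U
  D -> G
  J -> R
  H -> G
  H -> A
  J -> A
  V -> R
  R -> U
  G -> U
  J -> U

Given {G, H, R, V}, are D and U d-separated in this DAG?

Yes — D and U are d-separated given {G, H, R, V}.

We examine all 5 paths between D and U:
Path 1: D → G ← H → U
  H is a fork here and H is conditioned on, so the path is blocked at H.
Path 2: D → G ← H → A ← J → R → U
  H is a fork here and H is conditioned on, so the path is blocked at H.
Path 3: D → G ← H → A ← J → R ← V → U
  H is a fork here and H is conditioned on, so the path is blocked at H.
Path 4: D → G ← H → A ← J → U
  H is a fork here and H is conditioned on, so the path is blocked at H.
Path 5: D → G → U
  G is a chain here and G is conditioned on, so the path is blocked at G.
Every path is blocked, so D and U are d-separated given {G, H, R, V}.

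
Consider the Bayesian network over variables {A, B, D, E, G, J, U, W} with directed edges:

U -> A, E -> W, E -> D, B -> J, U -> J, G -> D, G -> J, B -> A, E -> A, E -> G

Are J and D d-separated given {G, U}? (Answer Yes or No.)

We examine all 6 paths between J and D:
Path 1: J ← U → A ← E → D
  U is a fork here and U is conditioned on, so the path is blocked at U.
Path 2: J ← U → A ← E → G → D
  U is a fork here and U is conditioned on, so the path is blocked at U.
Path 3: J ← B → A ← E → D
  A is a collider here and neither A nor any of its descendants is conditioned on, so the collider stays closed — the path is blocked at A.
Path 4: J ← B → A ← E → G → D
  A is a collider here and neither A nor any of its descendants is conditioned on, so the collider stays closed — the path is blocked at A.
Path 5: J ← G → D
  G is a fork here and G is conditioned on, so the path is blocked at G.
Path 6: J ← G ← E → D
  G is a chain here and G is conditioned on, so the path is blocked at G.
Since every path is blocked, d-separation holds.

Yes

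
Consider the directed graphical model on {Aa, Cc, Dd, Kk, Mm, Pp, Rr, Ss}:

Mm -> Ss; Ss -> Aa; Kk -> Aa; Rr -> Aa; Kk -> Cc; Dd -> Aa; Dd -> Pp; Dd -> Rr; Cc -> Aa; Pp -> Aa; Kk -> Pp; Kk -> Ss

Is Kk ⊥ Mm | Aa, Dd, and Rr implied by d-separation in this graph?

No — Kk and Mm are not d-separated given {Aa, Dd, Rr}.

Enumerating the 6 paths from Kk to Mm and testing each for blocking by {Aa, Dd, Rr}:
Path 1: Kk → Cc → Aa ← Ss ← Mm
  Cc is a chain and Cc is not conditioned on; Aa is a collider and Aa is conditioned on, which opens it; Ss is a chain and Ss is not conditioned on — no node blocks this path, so it is active.
Path 2: Kk → Ss ← Mm
  Ss is a collider and its descendant Aa is conditioned on, which opens it — no node blocks this path, so it is active.
Path 3: Kk → Pp → Aa ← Ss ← Mm
  Pp is a chain and Pp is not conditioned on; Aa is a collider and Aa is conditioned on, which opens it; Ss is a chain and Ss is not conditioned on — no node blocks this path, so it is active.
Path 4: Kk → Pp ← Dd → Rr → Aa ← Ss ← Mm
  Dd is a fork here and Dd is conditioned on, so the path is blocked at Dd.
Path 5: Kk → Pp ← Dd → Aa ← Ss ← Mm
  Dd is a fork here and Dd is conditioned on, so the path is blocked at Dd.
Path 6: Kk → Aa ← Ss ← Mm
  Aa is a collider and Aa is conditioned on, which opens it; Ss is a chain and Ss is not conditioned on — no node blocks this path, so it is active.
Because an active path exists, Kk and Mm are not d-separated.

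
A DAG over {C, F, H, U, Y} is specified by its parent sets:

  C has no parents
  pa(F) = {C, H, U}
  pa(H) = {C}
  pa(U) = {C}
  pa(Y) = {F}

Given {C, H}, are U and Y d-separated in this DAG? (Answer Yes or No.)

Enumerating the 3 paths from U to Y and testing each for blocking by {C, H}:
Path 1: U → F → Y
  F is a chain and F is not conditioned on — no node blocks this path, so it is active.
Path 2: U ← C → F → Y
  C is a fork here and C is conditioned on, so the path is blocked at C.
Path 3: U ← C → H → F → Y
  C is a fork here and C is conditioned on, so the path is blocked at C.
At least one path is unblocked, so d-separation fails.

No — U and Y are not d-separated given {C, H}.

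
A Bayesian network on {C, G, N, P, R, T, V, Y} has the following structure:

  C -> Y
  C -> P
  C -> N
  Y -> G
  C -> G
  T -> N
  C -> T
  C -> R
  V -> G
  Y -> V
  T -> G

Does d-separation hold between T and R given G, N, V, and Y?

We examine all 5 paths between T and R:
Path 1: T → G ← Y ← C → R
  Y is a chain here and Y is conditioned on, so the path is blocked at Y.
Path 2: T → G ← V ← Y ← C → R
  V is a chain here and V is conditioned on, so the path is blocked at V.
Path 3: T → G ← C → R
  G is a collider and G is conditioned on, which opens it; C is a fork and C is not conditioned on — no node blocks this path, so it is active.
Path 4: T ← C → R
  C is a fork and C is not conditioned on — no node blocks this path, so it is active.
Path 5: T → N ← C → R
  N is a collider and N is conditioned on, which opens it; C is a fork and C is not conditioned on — no node blocks this path, so it is active.
Because an active path exists, T and R are not d-separated.

No — T and R are not d-separated given {G, N, V, Y}.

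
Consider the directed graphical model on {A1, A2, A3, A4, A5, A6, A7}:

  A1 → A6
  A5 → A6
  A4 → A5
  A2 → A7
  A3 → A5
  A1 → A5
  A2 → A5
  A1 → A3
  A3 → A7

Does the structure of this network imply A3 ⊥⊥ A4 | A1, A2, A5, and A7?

No

There are 4 undirected paths between A3 and A4; checking each against the conditioning set {A1, A2, A5, A7}:
Path 1: A3 → A7 ← A2 → A5 ← A4
  A2 is a fork here and A2 is conditioned on, so the path is blocked at A2.
Path 2: A3 ← A1 → A6 ← A5 ← A4
  A1 is a fork here and A1 is conditioned on, so the path is blocked at A1.
Path 3: A3 ← A1 → A5 ← A4
  A1 is a fork here and A1 is conditioned on, so the path is blocked at A1.
Path 4: A3 → A5 ← A4
  A5 is a collider and A5 is conditioned on, which opens it — no node blocks this path, so it is active.
At least one path is unblocked, so d-separation fails.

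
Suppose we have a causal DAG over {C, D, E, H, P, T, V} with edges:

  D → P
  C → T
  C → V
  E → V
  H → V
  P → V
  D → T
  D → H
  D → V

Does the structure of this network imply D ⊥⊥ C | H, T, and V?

Enumerating the 4 paths from D to C and testing each for blocking by {H, T, V}:
Path 1: D → T ← C
  T is a collider and T is conditioned on, which opens it — no node blocks this path, so it is active.
Path 2: D → V ← C
  V is a collider and V is conditioned on, which opens it — no node blocks this path, so it is active.
Path 3: D → P → V ← C
  P is a chain and P is not conditioned on; V is a collider and V is conditioned on, which opens it — no node blocks this path, so it is active.
Path 4: D → H → V ← C
  H is a chain here and H is conditioned on, so the path is blocked at H.
At least one path is unblocked, so d-separation fails.

No — D and C are not d-separated given {H, T, V}.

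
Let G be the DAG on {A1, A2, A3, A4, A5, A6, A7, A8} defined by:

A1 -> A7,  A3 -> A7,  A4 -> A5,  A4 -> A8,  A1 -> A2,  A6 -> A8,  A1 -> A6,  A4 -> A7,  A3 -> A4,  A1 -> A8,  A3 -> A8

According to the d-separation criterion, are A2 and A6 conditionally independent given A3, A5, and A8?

We examine all 6 paths between A2 and A6:
Path 1: A2 ← A1 → A6
  A1 is a fork and A1 is not conditioned on — no node blocks this path, so it is active.
Path 2: A2 ← A1 → A8 ← A6
  A1 is a fork and A1 is not conditioned on; A8 is a collider and A8 is conditioned on, which opens it — no node blocks this path, so it is active.
Path 3: A2 ← A1 → A7 ← A4 → A8 ← A6
  A7 is a collider here and neither A7 nor any of its descendants is conditioned on, so the collider stays closed — the path is blocked at A7.
Path 4: A2 ← A1 → A7 ← A4 ← A3 → A8 ← A6
  A7 is a collider here and neither A7 nor any of its descendants is conditioned on, so the collider stays closed — the path is blocked at A7.
Path 5: A2 ← A1 → A7 ← A3 → A8 ← A6
  A7 is a collider here and neither A7 nor any of its descendants is conditioned on, so the collider stays closed — the path is blocked at A7.
Path 6: A2 ← A1 → A7 ← A3 → A4 → A8 ← A6
  A7 is a collider here and neither A7 nor any of its descendants is conditioned on, so the collider stays closed — the path is blocked at A7.
Since the path A2 ← A1 → A6 is active, A2 and A6 are not d-separated given {A3, A5, A8}.

No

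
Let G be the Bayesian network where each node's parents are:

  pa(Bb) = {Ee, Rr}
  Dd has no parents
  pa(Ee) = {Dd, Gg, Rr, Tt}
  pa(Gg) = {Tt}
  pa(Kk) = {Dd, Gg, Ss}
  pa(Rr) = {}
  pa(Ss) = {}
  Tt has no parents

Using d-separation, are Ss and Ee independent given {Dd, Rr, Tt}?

Yes

Enumerating the 3 paths from Ss to Ee and testing each for blocking by {Dd, Rr, Tt}:
Path 1: Ss → Kk ← Dd → Ee
  Kk is a collider here and neither Kk nor any of its descendants is conditioned on, so the collider stays closed — the path is blocked at Kk.
Path 2: Ss → Kk ← Gg ← Tt → Ee
  Kk is a collider here and neither Kk nor any of its descendants is conditioned on, so the collider stays closed — the path is blocked at Kk.
Path 3: Ss → Kk ← Gg → Ee
  Kk is a collider here and neither Kk nor any of its descendants is conditioned on, so the collider stays closed — the path is blocked at Kk.
Every path is blocked, so Ss and Ee are d-separated given {Dd, Rr, Tt}.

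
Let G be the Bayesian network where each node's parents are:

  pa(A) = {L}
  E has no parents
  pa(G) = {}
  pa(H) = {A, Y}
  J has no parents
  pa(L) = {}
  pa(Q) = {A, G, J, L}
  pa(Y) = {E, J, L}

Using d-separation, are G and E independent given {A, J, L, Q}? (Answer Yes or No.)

There are 5 undirected paths between G and E; checking each against the conditioning set {A, J, L, Q}:
Path 1: G → Q ← A → H ← Y ← E
  A is a fork here and A is conditioned on, so the path is blocked at A.
Path 2: G → Q ← A ← L → Y ← E
  A is a chain here and A is conditioned on, so the path is blocked at A.
Path 3: G → Q ← L → A → H ← Y ← E
  L is a fork here and L is conditioned on, so the path is blocked at L.
Path 4: G → Q ← L → Y ← E
  L is a fork here and L is conditioned on, so the path is blocked at L.
Path 5: G → Q ← J → Y ← E
  J is a fork here and J is conditioned on, so the path is blocked at J.
All paths are blocked; G ⊥ E | {A, J, L, Q} holds.

Yes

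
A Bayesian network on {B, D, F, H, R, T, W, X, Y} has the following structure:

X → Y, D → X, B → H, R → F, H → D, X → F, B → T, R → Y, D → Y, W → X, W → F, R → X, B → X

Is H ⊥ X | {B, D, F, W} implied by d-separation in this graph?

6 paths connect H and X; each must be blocked for d-separation to hold:
Path 1: H → D → Y ← R → X
  D is a chain here and D is conditioned on, so the path is blocked at D.
Path 2: H → D → Y ← R → F ← X
  D is a chain here and D is conditioned on, so the path is blocked at D.
Path 3: H → D → Y ← R → F ← W → X
  D is a chain here and D is conditioned on, so the path is blocked at D.
Path 4: H → D → Y ← X
  D is a chain here and D is conditioned on, so the path is blocked at D.
Path 5: H → D → X
  D is a chain here and D is conditioned on, so the path is blocked at D.
Path 6: H ← B → X
  B is a fork here and B is conditioned on, so the path is blocked at B.
All paths are blocked; H ⊥ X | {B, D, F, W} holds.

Yes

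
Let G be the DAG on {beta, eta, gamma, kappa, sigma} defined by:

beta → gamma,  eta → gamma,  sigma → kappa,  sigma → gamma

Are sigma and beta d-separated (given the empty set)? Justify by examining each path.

There is one path between sigma and beta:
  1. sigma → gamma ← beta — gamma:collider[blocks] ⇒ blocked
Every path is blocked, so sigma and beta are d-separated given ∅.

Yes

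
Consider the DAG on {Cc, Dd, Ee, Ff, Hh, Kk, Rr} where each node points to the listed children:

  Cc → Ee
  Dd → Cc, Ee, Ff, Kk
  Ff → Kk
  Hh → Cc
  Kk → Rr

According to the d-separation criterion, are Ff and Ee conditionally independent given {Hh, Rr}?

No

There are 4 undirected paths between Ff and Ee; checking each against the conditioning set {Hh, Rr}:
Path 1: Ff ← Dd → Cc → Ee
  Dd is a fork and Dd is not conditioned on; Cc is a chain and Cc is not conditioned on — no node blocks this path, so it is active.
Path 2: Ff ← Dd → Ee
  Dd is a fork and Dd is not conditioned on — no node blocks this path, so it is active.
Path 3: Ff → Kk ← Dd → Cc → Ee
  Kk is a collider and its descendant Rr is conditioned on, which opens it; Dd is a fork and Dd is not conditioned on; Cc is a chain and Cc is not conditioned on — no node blocks this path, so it is active.
Path 4: Ff → Kk ← Dd → Ee
  Kk is a collider and its descendant Rr is conditioned on, which opens it; Dd is a fork and Dd is not conditioned on — no node blocks this path, so it is active.
Since the path Ff ← Dd → Cc → Ee is active, Ff and Ee are not d-separated given {Hh, Rr}.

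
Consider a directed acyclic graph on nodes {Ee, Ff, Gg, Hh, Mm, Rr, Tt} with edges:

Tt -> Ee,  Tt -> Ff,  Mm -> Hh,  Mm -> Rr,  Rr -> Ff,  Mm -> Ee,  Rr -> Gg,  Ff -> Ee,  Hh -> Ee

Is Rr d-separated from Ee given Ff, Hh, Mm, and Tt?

Yes — Rr and Ee are d-separated given {Ff, Hh, Mm, Tt}.

Enumerating the 4 paths from Rr to Ee and testing each for blocking by {Ff, Hh, Mm, Tt}:
Path 1: Rr ← Mm → Hh → Ee
  Mm is a fork here and Mm is conditioned on, so the path is blocked at Mm.
Path 2: Rr ← Mm → Ee
  Mm is a fork here and Mm is conditioned on, so the path is blocked at Mm.
Path 3: Rr → Ff ← Tt → Ee
  Tt is a fork here and Tt is conditioned on, so the path is blocked at Tt.
Path 4: Rr → Ff → Ee
  Ff is a chain here and Ff is conditioned on, so the path is blocked at Ff.
All paths are blocked; Rr ⊥ Ee | {Ff, Hh, Mm, Tt} holds.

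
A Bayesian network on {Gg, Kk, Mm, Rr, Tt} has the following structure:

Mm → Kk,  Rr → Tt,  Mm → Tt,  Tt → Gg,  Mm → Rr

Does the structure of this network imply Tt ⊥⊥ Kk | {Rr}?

No

Enumerating the 2 paths from Tt to Kk and testing each for blocking by {Rr}:
Path 1: Tt ← Rr ← Mm → Kk
  Rr is a chain here and Rr is conditioned on, so the path is blocked at Rr.
Path 2: Tt ← Mm → Kk
  Mm is a fork and Mm is not conditioned on — no node blocks this path, so it is active.
At least one path is unblocked, so d-separation fails.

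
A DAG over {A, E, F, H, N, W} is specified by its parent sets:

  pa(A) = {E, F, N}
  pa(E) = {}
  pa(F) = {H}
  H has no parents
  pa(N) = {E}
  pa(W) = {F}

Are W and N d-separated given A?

No — W and N are not d-separated given {A}.

2 paths connect W and N; each must be blocked for d-separation to hold:
  1. W ← F → A ← E → N — F:fork[open]; A:collider[open]; E:fork[open] ⇒ active
  2. W ← F → A ← N — F:fork[open]; A:collider[open] ⇒ active
Since the path W ← F → A ← E → N is active, W and N are not d-separated given {A}.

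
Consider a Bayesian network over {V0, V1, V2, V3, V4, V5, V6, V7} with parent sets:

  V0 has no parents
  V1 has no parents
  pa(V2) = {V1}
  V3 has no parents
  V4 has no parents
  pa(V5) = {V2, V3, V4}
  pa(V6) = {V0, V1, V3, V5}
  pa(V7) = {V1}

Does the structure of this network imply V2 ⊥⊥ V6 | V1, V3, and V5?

3 paths connect V2 and V6; each must be blocked for d-separation to hold:
Path 1: V2 → V5 → V6
  V5 is a chain here and V5 is conditioned on, so the path is blocked at V5.
Path 2: V2 → V5 ← V3 → V6
  V3 is a fork here and V3 is conditioned on, so the path is blocked at V3.
Path 3: V2 ← V1 → V6
  V1 is a fork here and V1 is conditioned on, so the path is blocked at V1.
Since every path is blocked, d-separation holds.

Yes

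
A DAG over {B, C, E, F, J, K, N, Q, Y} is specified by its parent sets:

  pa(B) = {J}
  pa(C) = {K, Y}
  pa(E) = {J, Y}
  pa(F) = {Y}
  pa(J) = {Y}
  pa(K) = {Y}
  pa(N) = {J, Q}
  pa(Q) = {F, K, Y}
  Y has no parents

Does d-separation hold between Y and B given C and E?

We examine all 6 paths between Y and B:
Path 1: Y → J → B
  J is a chain and J is not conditioned on — no node blocks this path, so it is active.
Path 2: Y → Q → N ← J → B
  N is a collider here and neither N nor any of its descendants is conditioned on, so the collider stays closed — the path is blocked at N.
Path 3: Y → K → Q → N ← J → B
  N is a collider here and neither N nor any of its descendants is conditioned on, so the collider stays closed — the path is blocked at N.
Path 4: Y → E ← J → B
  E is a collider and E is conditioned on, which opens it; J is a fork and J is not conditioned on — no node blocks this path, so it is active.
Path 5: Y → F → Q → N ← J → B
  N is a collider here and neither N nor any of its descendants is conditioned on, so the collider stays closed — the path is blocked at N.
Path 6: Y → C ← K → Q → N ← J → B
  N is a collider here and neither N nor any of its descendants is conditioned on, so the collider stays closed — the path is blocked at N.
Since the path Y → J → B is active, Y and B are not d-separated given {C, E}.

No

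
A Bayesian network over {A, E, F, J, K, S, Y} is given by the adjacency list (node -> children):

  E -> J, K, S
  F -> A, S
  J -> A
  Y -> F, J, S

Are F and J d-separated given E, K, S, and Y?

Yes — F and J are d-separated given {E, K, S, Y}.

5 paths connect F and J; each must be blocked for d-separation to hold:
Path 1: F ← Y → S ← E → J
  Y is a fork here and Y is conditioned on, so the path is blocked at Y.
Path 2: F ← Y → J
  Y is a fork here and Y is conditioned on, so the path is blocked at Y.
Path 3: F → S ← E → J
  E is a fork here and E is conditioned on, so the path is blocked at E.
Path 4: F → S ← Y → J
  Y is a fork here and Y is conditioned on, so the path is blocked at Y.
Path 5: F → A ← J
  A is a collider here and neither A nor any of its descendants is conditioned on, so the collider stays closed — the path is blocked at A.
Every path is blocked, so F and J are d-separated given {E, K, S, Y}.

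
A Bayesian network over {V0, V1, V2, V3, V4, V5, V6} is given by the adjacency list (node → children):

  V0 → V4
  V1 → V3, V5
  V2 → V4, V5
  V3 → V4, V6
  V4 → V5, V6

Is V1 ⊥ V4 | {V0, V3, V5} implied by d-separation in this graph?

We examine all 4 paths between V1 and V4:
  1. V1 → V5 ← V4 — V5:collider[open] ⇒ active
  2. V1 → V5 ← V2 → V4 — V5:collider[open]; V2:fork[open] ⇒ active
  3. V1 → V3 → V4 — V3:chain[blocks] ⇒ blocked
  4. V1 → V3 → V6 ← V4 — V3:chain[blocks]; V6:collider[blocks] ⇒ blocked
Since the path V1 → V5 ← V4 is active, V1 and V4 are not d-separated given {V0, V3, V5}.

No — V1 and V4 are not d-separated given {V0, V3, V5}.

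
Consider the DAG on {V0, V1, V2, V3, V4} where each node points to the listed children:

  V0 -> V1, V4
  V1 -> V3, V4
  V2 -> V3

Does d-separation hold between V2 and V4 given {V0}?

2 paths connect V2 and V4; each must be blocked for d-separation to hold:
Path 1: V2 → V3 ← V1 ← V0 → V4
  V3 is a collider here and neither V3 nor any of its descendants is conditioned on, so the collider stays closed — the path is blocked at V3.
Path 2: V2 → V3 ← V1 → V4
  V3 is a collider here and neither V3 nor any of its descendants is conditioned on, so the collider stays closed — the path is blocked at V3.
All paths are blocked; V2 ⊥ V4 | {V0} holds.

Yes — V2 and V4 are d-separated given {V0}.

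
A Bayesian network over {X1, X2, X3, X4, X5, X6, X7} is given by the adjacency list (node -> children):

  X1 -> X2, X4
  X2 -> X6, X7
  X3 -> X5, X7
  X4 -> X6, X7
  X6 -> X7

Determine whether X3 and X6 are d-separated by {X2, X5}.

Yes

There are 5 undirected paths between X3 and X6; checking each against the conditioning set {X2, X5}:
Path 1: X3 → X7 ← X6
  X7 is a collider here and neither X7 nor any of its descendants is conditioned on, so the collider stays closed — the path is blocked at X7.
Path 2: X3 → X7 ← X2 → X6
  X7 is a collider here and neither X7 nor any of its descendants is conditioned on, so the collider stays closed — the path is blocked at X7.
Path 3: X3 → X7 ← X2 ← X1 → X4 → X6
  X7 is a collider here and neither X7 nor any of its descendants is conditioned on, so the collider stays closed — the path is blocked at X7.
Path 4: X3 → X7 ← X4 → X6
  X7 is a collider here and neither X7 nor any of its descendants is conditioned on, so the collider stays closed — the path is blocked at X7.
Path 5: X3 → X7 ← X4 ← X1 → X2 → X6
  X7 is a collider here and neither X7 nor any of its descendants is conditioned on, so the collider stays closed — the path is blocked at X7.
Since every path is blocked, d-separation holds.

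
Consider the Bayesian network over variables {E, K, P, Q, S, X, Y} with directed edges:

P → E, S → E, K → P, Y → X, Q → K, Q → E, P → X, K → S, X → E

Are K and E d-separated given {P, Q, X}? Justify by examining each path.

No — K and E are not d-separated given {P, Q, X}.

There are 4 undirected paths between K and E; checking each against the conditioning set {P, Q, X}:
Path 1: K → S → E
  S is a chain and S is not conditioned on — no node blocks this path, so it is active.
Path 2: K ← Q → E
  Q is a fork here and Q is conditioned on, so the path is blocked at Q.
Path 3: K → P → X → E
  P is a chain here and P is conditioned on, so the path is blocked at P.
Path 4: K → P → E
  P is a chain here and P is conditioned on, so the path is blocked at P.
Since the path K → S → E is active, K and E are not d-separated given {P, Q, X}.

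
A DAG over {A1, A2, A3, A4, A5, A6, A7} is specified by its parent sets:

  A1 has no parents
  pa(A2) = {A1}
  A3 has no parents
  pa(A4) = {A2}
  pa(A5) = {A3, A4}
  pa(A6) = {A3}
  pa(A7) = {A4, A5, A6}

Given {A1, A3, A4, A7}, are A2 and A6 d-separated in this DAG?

Yes

There are 4 undirected paths between A2 and A6; checking each against the conditioning set {A1, A3, A4, A7}:
  1. A2 → A4 → A5 ← A3 → A6 — A4:chain[blocks]; A5:collider[open]; A3:fork[blocks] ⇒ blocked
  2. A2 → A4 → A5 → A7 ← A6 — A4:chain[blocks]; A5:chain[open]; A7:collider[open] ⇒ blocked
  3. A2 → A4 → A7 ← A5 ← A3 → A6 — A4:chain[blocks]; A7:collider[open]; A5:chain[open]; A3:fork[blocks] ⇒ blocked
  4. A2 → A4 → A7 ← A6 — A4:chain[blocks]; A7:collider[open] ⇒ blocked
All paths are blocked; A2 ⊥ A6 | {A1, A3, A4, A7} holds.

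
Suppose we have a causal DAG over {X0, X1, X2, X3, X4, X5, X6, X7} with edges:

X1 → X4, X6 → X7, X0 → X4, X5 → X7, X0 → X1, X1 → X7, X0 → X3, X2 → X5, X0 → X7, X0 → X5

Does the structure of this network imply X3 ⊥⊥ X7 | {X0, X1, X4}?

4 paths connect X3 and X7; each must be blocked for d-separation to hold:
Path 1: X3 ← X0 → X7
  X0 is a fork here and X0 is conditioned on, so the path is blocked at X0.
Path 2: X3 ← X0 → X1 → X7
  X0 is a fork here and X0 is conditioned on, so the path is blocked at X0.
Path 3: X3 ← X0 → X4 ← X1 → X7
  X0 is a fork here and X0 is conditioned on, so the path is blocked at X0.
Path 4: X3 ← X0 → X5 → X7
  X0 is a fork here and X0 is conditioned on, so the path is blocked at X0.
Since every path is blocked, d-separation holds.

Yes — X3 and X7 are d-separated given {X0, X1, X4}.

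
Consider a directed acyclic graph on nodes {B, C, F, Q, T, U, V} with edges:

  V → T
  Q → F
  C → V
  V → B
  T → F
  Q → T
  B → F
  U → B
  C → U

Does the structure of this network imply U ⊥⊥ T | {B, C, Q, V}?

There are 6 undirected paths between U and T; checking each against the conditioning set {B, C, Q, V}:
Path 1: U ← C → V → T
  C is a fork here and C is conditioned on, so the path is blocked at C.
Path 2: U ← C → V → B → F ← Q → T
  C is a fork here and C is conditioned on, so the path is blocked at C.
Path 3: U ← C → V → B → F ← T
  C is a fork here and C is conditioned on, so the path is blocked at C.
Path 4: U → B → F ← Q → T
  B is a chain here and B is conditioned on, so the path is blocked at B.
Path 5: U → B → F ← T
  B is a chain here and B is conditioned on, so the path is blocked at B.
Path 6: U → B ← V → T
  V is a fork here and V is conditioned on, so the path is blocked at V.
All paths are blocked; U ⊥ T | {B, C, Q, V} holds.

Yes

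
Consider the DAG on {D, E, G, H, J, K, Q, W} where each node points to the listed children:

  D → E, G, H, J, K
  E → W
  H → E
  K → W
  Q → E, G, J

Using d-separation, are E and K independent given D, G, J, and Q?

Enumerating the 5 paths from E to K and testing each for blocking by {D, G, J, Q}:
Path 1: E → W ← K
  W is a collider here and neither W nor any of its descendants is conditioned on, so the collider stays closed — the path is blocked at W.
Path 2: E ← Q → G ← D → K
  Q is a fork here and Q is conditioned on, so the path is blocked at Q.
Path 3: E ← Q → J ← D → K
  Q is a fork here and Q is conditioned on, so the path is blocked at Q.
Path 4: E ← H ← D → K
  D is a fork here and D is conditioned on, so the path is blocked at D.
Path 5: E ← D → K
  D is a fork here and D is conditioned on, so the path is blocked at D.
All paths are blocked; E ⊥ K | {D, G, J, Q} holds.

Yes — E and K are d-separated given {D, G, J, Q}.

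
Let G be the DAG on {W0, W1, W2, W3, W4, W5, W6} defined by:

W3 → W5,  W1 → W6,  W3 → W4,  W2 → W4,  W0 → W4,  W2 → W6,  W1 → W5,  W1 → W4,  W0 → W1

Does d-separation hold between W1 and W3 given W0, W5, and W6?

4 paths connect W1 and W3; each must be blocked for d-separation to hold:
  1. W1 → W5 ← W3 — W5:collider[open] ⇒ active
  2. W1 → W4 ← W3 — W4:collider[blocks] ⇒ blocked
  3. W1 → W6 ← W2 → W4 ← W3 — W6:collider[open]; W2:fork[open]; W4:collider[blocks] ⇒ blocked
  4. W1 ← W0 → W4 ← W3 — W0:fork[blocks]; W4:collider[blocks] ⇒ blocked
At least one path is unblocked, so d-separation fails.

No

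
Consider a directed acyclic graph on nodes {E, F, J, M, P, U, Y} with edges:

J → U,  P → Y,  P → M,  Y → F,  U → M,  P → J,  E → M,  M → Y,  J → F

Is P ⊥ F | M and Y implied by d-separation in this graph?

6 paths connect P and F; each must be blocked for d-separation to hold:
  1. P → Y → F — Y:chain[blocks] ⇒ blocked
  2. P → Y ← M ← U ← J → F — Y:collider[open]; M:chain[blocks]; U:chain[open]; J:fork[open] ⇒ blocked
  3. P → J → F — J:chain[open] ⇒ active
  4. P → J → U → M → Y → F — J:chain[open]; U:chain[open]; M:chain[blocks]; Y:chain[blocks] ⇒ blocked
  5. P → M → Y → F — M:chain[blocks]; Y:chain[blocks] ⇒ blocked
  6. P → M ← U ← J → F — M:collider[open]; U:chain[open]; J:fork[open] ⇒ active
Since the path P → J → F is active, P and F are not d-separated given {M, Y}.

No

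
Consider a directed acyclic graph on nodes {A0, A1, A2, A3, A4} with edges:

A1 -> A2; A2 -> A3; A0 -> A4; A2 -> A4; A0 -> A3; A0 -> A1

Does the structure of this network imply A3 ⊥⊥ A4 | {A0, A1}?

Enumerating the 4 paths from A3 to A4 and testing each for blocking by {A0, A1}:
  1. A3 ← A0 → A1 → A2 → A4 — A0:fork[blocks]; A1:chain[blocks]; A2:chain[open] ⇒ blocked
  2. A3 ← A0 → A4 — A0:fork[blocks] ⇒ blocked
  3. A3 ← A2 ← A1 ← A0 → A4 — A2:chain[open]; A1:chain[blocks]; A0:fork[blocks] ⇒ blocked
  4. A3 ← A2 → A4 — A2:fork[open] ⇒ active
At least one path is unblocked, so d-separation fails.

No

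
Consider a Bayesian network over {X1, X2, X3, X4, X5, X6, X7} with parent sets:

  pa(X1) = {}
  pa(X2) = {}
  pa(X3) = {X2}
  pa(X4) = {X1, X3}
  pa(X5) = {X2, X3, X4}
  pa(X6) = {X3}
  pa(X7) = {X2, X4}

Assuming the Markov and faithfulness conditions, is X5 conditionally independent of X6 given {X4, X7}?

No — X5 and X6 are not d-separated given {X4, X7}.

We examine all 5 paths between X5 and X6:
  1. X5 ← X4 → X7 ← X2 → X3 → X6 — X4:fork[blocks]; X7:collider[open]; X2:fork[open]; X3:chain[open] ⇒ blocked
  2. X5 ← X4 ← X3 → X6 — X4:chain[blocks]; X3:fork[open] ⇒ blocked
  3. X5 ← X2 → X7 ← X4 ← X3 → X6 — X2:fork[open]; X7:collider[open]; X4:chain[blocks]; X3:fork[open] ⇒ blocked
  4. X5 ← X2 → X3 → X6 — X2:fork[open]; X3:chain[open] ⇒ active
  5. X5 ← X3 → X6 — X3:fork[open] ⇒ active
At least one path is unblocked, so d-separation fails.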